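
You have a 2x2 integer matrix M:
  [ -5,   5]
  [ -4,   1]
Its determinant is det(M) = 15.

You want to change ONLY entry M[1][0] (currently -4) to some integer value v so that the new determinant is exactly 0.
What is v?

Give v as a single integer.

Answer: -1

Derivation:
det is linear in entry M[1][0]: det = old_det + (v - -4) * C_10
Cofactor C_10 = -5
Want det = 0: 15 + (v - -4) * -5 = 0
  (v - -4) = -15 / -5 = 3
  v = -4 + (3) = -1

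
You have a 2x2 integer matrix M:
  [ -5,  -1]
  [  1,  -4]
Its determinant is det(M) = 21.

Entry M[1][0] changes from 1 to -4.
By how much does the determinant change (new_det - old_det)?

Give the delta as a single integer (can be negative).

Answer: -5

Derivation:
Cofactor C_10 = 1
Entry delta = -4 - 1 = -5
Det delta = entry_delta * cofactor = -5 * 1 = -5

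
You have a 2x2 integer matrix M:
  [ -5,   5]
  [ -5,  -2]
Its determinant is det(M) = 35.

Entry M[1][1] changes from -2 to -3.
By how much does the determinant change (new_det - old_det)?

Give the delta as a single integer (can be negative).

Cofactor C_11 = -5
Entry delta = -3 - -2 = -1
Det delta = entry_delta * cofactor = -1 * -5 = 5

Answer: 5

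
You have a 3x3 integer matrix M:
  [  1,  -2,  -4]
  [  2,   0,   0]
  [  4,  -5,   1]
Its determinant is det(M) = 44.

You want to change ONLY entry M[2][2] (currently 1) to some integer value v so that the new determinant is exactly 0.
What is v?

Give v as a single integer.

Answer: -10

Derivation:
det is linear in entry M[2][2]: det = old_det + (v - 1) * C_22
Cofactor C_22 = 4
Want det = 0: 44 + (v - 1) * 4 = 0
  (v - 1) = -44 / 4 = -11
  v = 1 + (-11) = -10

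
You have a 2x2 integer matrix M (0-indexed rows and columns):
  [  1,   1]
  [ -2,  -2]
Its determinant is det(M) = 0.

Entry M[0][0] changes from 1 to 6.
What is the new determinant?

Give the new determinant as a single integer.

Answer: -10

Derivation:
det is linear in row 0: changing M[0][0] by delta changes det by delta * cofactor(0,0).
Cofactor C_00 = (-1)^(0+0) * minor(0,0) = -2
Entry delta = 6 - 1 = 5
Det delta = 5 * -2 = -10
New det = 0 + -10 = -10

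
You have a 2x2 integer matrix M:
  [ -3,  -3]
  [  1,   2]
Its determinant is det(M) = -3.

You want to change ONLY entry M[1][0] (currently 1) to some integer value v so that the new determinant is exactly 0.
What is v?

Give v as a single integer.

Answer: 2

Derivation:
det is linear in entry M[1][0]: det = old_det + (v - 1) * C_10
Cofactor C_10 = 3
Want det = 0: -3 + (v - 1) * 3 = 0
  (v - 1) = 3 / 3 = 1
  v = 1 + (1) = 2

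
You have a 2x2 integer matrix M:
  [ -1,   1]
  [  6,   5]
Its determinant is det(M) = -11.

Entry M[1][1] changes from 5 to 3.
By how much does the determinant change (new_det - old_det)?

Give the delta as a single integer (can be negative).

Cofactor C_11 = -1
Entry delta = 3 - 5 = -2
Det delta = entry_delta * cofactor = -2 * -1 = 2

Answer: 2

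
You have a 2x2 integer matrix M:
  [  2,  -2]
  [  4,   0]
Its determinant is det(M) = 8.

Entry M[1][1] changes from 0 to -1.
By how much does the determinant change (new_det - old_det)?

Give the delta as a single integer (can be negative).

Cofactor C_11 = 2
Entry delta = -1 - 0 = -1
Det delta = entry_delta * cofactor = -1 * 2 = -2

Answer: -2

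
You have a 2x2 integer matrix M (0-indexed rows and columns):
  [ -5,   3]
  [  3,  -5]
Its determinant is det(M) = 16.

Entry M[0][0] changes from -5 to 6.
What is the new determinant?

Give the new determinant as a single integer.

det is linear in row 0: changing M[0][0] by delta changes det by delta * cofactor(0,0).
Cofactor C_00 = (-1)^(0+0) * minor(0,0) = -5
Entry delta = 6 - -5 = 11
Det delta = 11 * -5 = -55
New det = 16 + -55 = -39

Answer: -39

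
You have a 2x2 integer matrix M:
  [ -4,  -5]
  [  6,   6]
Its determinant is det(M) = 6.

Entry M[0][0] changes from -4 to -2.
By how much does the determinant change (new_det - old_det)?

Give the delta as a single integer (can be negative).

Cofactor C_00 = 6
Entry delta = -2 - -4 = 2
Det delta = entry_delta * cofactor = 2 * 6 = 12

Answer: 12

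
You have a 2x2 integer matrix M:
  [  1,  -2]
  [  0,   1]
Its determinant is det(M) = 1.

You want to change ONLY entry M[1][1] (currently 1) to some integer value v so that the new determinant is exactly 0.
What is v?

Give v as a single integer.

Answer: 0

Derivation:
det is linear in entry M[1][1]: det = old_det + (v - 1) * C_11
Cofactor C_11 = 1
Want det = 0: 1 + (v - 1) * 1 = 0
  (v - 1) = -1 / 1 = -1
  v = 1 + (-1) = 0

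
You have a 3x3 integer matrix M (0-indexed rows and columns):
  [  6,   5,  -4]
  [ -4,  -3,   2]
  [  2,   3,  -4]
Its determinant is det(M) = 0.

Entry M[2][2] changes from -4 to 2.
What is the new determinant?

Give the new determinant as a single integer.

Answer: 12

Derivation:
det is linear in row 2: changing M[2][2] by delta changes det by delta * cofactor(2,2).
Cofactor C_22 = (-1)^(2+2) * minor(2,2) = 2
Entry delta = 2 - -4 = 6
Det delta = 6 * 2 = 12
New det = 0 + 12 = 12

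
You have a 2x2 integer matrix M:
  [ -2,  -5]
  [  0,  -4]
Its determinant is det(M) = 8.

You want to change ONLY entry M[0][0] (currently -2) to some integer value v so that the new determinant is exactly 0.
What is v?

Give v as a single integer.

Answer: 0

Derivation:
det is linear in entry M[0][0]: det = old_det + (v - -2) * C_00
Cofactor C_00 = -4
Want det = 0: 8 + (v - -2) * -4 = 0
  (v - -2) = -8 / -4 = 2
  v = -2 + (2) = 0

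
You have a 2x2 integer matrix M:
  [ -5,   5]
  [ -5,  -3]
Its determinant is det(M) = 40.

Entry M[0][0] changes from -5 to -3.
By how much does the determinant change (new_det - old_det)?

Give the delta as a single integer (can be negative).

Cofactor C_00 = -3
Entry delta = -3 - -5 = 2
Det delta = entry_delta * cofactor = 2 * -3 = -6

Answer: -6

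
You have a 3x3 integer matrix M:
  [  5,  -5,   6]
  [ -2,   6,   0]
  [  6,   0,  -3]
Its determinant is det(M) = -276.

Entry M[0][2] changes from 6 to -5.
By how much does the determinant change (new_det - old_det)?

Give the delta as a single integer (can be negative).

Cofactor C_02 = -36
Entry delta = -5 - 6 = -11
Det delta = entry_delta * cofactor = -11 * -36 = 396

Answer: 396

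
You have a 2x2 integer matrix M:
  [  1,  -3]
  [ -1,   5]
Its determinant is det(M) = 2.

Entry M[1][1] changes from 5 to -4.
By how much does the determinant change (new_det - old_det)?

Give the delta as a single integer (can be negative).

Answer: -9

Derivation:
Cofactor C_11 = 1
Entry delta = -4 - 5 = -9
Det delta = entry_delta * cofactor = -9 * 1 = -9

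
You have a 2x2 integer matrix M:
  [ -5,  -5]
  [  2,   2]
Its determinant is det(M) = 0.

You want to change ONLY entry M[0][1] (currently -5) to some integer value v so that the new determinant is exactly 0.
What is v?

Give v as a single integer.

det is linear in entry M[0][1]: det = old_det + (v - -5) * C_01
Cofactor C_01 = -2
Want det = 0: 0 + (v - -5) * -2 = 0
  (v - -5) = 0 / -2 = 0
  v = -5 + (0) = -5

Answer: -5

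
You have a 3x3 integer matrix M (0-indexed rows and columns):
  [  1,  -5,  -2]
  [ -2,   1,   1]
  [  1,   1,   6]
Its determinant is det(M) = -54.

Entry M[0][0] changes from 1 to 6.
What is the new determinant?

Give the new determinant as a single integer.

det is linear in row 0: changing M[0][0] by delta changes det by delta * cofactor(0,0).
Cofactor C_00 = (-1)^(0+0) * minor(0,0) = 5
Entry delta = 6 - 1 = 5
Det delta = 5 * 5 = 25
New det = -54 + 25 = -29

Answer: -29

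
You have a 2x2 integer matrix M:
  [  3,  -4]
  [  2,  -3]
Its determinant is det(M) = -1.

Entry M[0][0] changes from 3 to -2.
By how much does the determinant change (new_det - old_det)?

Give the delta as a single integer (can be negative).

Cofactor C_00 = -3
Entry delta = -2 - 3 = -5
Det delta = entry_delta * cofactor = -5 * -3 = 15

Answer: 15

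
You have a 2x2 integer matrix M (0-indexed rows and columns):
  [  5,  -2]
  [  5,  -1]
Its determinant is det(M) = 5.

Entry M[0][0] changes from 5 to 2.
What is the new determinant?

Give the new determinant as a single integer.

Answer: 8

Derivation:
det is linear in row 0: changing M[0][0] by delta changes det by delta * cofactor(0,0).
Cofactor C_00 = (-1)^(0+0) * minor(0,0) = -1
Entry delta = 2 - 5 = -3
Det delta = -3 * -1 = 3
New det = 5 + 3 = 8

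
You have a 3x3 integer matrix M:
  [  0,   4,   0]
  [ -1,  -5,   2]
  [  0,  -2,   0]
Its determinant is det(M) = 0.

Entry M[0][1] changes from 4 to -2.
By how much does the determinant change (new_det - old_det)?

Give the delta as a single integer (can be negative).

Cofactor C_01 = 0
Entry delta = -2 - 4 = -6
Det delta = entry_delta * cofactor = -6 * 0 = 0

Answer: 0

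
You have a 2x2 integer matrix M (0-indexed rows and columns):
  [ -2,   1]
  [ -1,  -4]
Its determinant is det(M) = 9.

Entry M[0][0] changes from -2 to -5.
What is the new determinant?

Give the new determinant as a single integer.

det is linear in row 0: changing M[0][0] by delta changes det by delta * cofactor(0,0).
Cofactor C_00 = (-1)^(0+0) * minor(0,0) = -4
Entry delta = -5 - -2 = -3
Det delta = -3 * -4 = 12
New det = 9 + 12 = 21

Answer: 21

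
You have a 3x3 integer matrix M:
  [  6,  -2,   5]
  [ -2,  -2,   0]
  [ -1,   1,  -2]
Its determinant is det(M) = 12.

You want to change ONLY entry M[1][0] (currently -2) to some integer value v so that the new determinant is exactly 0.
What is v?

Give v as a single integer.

det is linear in entry M[1][0]: det = old_det + (v - -2) * C_10
Cofactor C_10 = 1
Want det = 0: 12 + (v - -2) * 1 = 0
  (v - -2) = -12 / 1 = -12
  v = -2 + (-12) = -14

Answer: -14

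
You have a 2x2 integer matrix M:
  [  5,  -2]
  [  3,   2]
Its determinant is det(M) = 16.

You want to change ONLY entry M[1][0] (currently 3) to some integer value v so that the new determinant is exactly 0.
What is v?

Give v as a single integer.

det is linear in entry M[1][0]: det = old_det + (v - 3) * C_10
Cofactor C_10 = 2
Want det = 0: 16 + (v - 3) * 2 = 0
  (v - 3) = -16 / 2 = -8
  v = 3 + (-8) = -5

Answer: -5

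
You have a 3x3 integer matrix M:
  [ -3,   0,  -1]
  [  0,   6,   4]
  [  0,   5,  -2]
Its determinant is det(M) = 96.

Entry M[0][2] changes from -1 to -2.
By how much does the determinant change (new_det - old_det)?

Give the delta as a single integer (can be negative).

Answer: 0

Derivation:
Cofactor C_02 = 0
Entry delta = -2 - -1 = -1
Det delta = entry_delta * cofactor = -1 * 0 = 0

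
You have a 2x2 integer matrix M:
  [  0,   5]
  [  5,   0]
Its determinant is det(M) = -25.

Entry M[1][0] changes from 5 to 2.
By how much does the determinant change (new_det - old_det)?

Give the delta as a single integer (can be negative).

Answer: 15

Derivation:
Cofactor C_10 = -5
Entry delta = 2 - 5 = -3
Det delta = entry_delta * cofactor = -3 * -5 = 15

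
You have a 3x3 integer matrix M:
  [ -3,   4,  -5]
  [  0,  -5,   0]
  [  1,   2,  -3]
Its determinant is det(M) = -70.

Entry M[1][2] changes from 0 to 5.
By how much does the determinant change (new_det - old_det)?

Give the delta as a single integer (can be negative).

Answer: 50

Derivation:
Cofactor C_12 = 10
Entry delta = 5 - 0 = 5
Det delta = entry_delta * cofactor = 5 * 10 = 50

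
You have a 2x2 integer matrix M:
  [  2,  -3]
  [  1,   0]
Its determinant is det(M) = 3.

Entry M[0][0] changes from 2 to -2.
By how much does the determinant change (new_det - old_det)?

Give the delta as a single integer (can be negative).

Cofactor C_00 = 0
Entry delta = -2 - 2 = -4
Det delta = entry_delta * cofactor = -4 * 0 = 0

Answer: 0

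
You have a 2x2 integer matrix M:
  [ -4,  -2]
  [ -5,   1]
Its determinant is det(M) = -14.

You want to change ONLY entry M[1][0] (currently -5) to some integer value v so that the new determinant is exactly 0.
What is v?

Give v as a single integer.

det is linear in entry M[1][0]: det = old_det + (v - -5) * C_10
Cofactor C_10 = 2
Want det = 0: -14 + (v - -5) * 2 = 0
  (v - -5) = 14 / 2 = 7
  v = -5 + (7) = 2

Answer: 2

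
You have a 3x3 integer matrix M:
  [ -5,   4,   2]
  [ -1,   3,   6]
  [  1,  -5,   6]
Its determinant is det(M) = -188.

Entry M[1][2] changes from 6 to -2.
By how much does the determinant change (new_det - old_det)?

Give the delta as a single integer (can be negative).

Answer: 168

Derivation:
Cofactor C_12 = -21
Entry delta = -2 - 6 = -8
Det delta = entry_delta * cofactor = -8 * -21 = 168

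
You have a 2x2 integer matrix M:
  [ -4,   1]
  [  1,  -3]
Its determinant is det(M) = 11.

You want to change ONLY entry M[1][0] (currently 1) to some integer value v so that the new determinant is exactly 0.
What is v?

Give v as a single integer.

Answer: 12

Derivation:
det is linear in entry M[1][0]: det = old_det + (v - 1) * C_10
Cofactor C_10 = -1
Want det = 0: 11 + (v - 1) * -1 = 0
  (v - 1) = -11 / -1 = 11
  v = 1 + (11) = 12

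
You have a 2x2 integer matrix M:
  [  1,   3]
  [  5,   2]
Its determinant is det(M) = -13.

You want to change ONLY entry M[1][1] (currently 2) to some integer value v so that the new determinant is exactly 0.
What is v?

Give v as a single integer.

Answer: 15

Derivation:
det is linear in entry M[1][1]: det = old_det + (v - 2) * C_11
Cofactor C_11 = 1
Want det = 0: -13 + (v - 2) * 1 = 0
  (v - 2) = 13 / 1 = 13
  v = 2 + (13) = 15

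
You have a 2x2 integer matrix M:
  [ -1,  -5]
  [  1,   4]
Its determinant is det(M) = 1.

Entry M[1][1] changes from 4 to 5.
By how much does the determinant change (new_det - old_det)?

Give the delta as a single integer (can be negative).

Cofactor C_11 = -1
Entry delta = 5 - 4 = 1
Det delta = entry_delta * cofactor = 1 * -1 = -1

Answer: -1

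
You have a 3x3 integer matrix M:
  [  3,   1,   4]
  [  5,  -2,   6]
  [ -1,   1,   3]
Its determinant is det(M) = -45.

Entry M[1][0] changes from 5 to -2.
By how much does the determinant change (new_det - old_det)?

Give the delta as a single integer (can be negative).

Cofactor C_10 = 1
Entry delta = -2 - 5 = -7
Det delta = entry_delta * cofactor = -7 * 1 = -7

Answer: -7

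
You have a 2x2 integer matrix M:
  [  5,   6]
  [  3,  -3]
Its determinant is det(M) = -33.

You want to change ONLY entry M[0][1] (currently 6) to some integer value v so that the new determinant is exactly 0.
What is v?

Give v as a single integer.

det is linear in entry M[0][1]: det = old_det + (v - 6) * C_01
Cofactor C_01 = -3
Want det = 0: -33 + (v - 6) * -3 = 0
  (v - 6) = 33 / -3 = -11
  v = 6 + (-11) = -5

Answer: -5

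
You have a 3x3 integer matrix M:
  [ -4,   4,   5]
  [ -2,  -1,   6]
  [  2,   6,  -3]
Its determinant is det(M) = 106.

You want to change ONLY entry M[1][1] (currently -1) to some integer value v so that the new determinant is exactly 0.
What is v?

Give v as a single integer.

Answer: -54

Derivation:
det is linear in entry M[1][1]: det = old_det + (v - -1) * C_11
Cofactor C_11 = 2
Want det = 0: 106 + (v - -1) * 2 = 0
  (v - -1) = -106 / 2 = -53
  v = -1 + (-53) = -54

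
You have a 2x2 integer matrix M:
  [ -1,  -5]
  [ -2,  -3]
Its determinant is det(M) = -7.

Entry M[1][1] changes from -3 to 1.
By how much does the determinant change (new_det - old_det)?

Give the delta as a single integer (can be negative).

Cofactor C_11 = -1
Entry delta = 1 - -3 = 4
Det delta = entry_delta * cofactor = 4 * -1 = -4

Answer: -4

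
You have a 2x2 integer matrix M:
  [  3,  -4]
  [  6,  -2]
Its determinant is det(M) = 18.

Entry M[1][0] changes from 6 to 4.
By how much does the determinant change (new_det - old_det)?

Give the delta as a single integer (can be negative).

Cofactor C_10 = 4
Entry delta = 4 - 6 = -2
Det delta = entry_delta * cofactor = -2 * 4 = -8

Answer: -8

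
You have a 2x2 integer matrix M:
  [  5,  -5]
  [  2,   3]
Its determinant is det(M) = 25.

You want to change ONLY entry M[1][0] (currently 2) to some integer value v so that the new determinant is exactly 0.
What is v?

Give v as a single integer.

Answer: -3

Derivation:
det is linear in entry M[1][0]: det = old_det + (v - 2) * C_10
Cofactor C_10 = 5
Want det = 0: 25 + (v - 2) * 5 = 0
  (v - 2) = -25 / 5 = -5
  v = 2 + (-5) = -3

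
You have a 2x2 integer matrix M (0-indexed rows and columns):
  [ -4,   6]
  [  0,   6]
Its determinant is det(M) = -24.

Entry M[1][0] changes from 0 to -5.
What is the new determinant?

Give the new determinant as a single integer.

Answer: 6

Derivation:
det is linear in row 1: changing M[1][0] by delta changes det by delta * cofactor(1,0).
Cofactor C_10 = (-1)^(1+0) * minor(1,0) = -6
Entry delta = -5 - 0 = -5
Det delta = -5 * -6 = 30
New det = -24 + 30 = 6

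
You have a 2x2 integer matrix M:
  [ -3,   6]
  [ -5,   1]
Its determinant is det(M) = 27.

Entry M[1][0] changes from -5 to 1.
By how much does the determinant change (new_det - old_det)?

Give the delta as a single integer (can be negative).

Cofactor C_10 = -6
Entry delta = 1 - -5 = 6
Det delta = entry_delta * cofactor = 6 * -6 = -36

Answer: -36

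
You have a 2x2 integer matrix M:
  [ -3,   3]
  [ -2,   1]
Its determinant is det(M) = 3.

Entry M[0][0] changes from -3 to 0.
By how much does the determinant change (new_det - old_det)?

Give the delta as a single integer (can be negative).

Cofactor C_00 = 1
Entry delta = 0 - -3 = 3
Det delta = entry_delta * cofactor = 3 * 1 = 3

Answer: 3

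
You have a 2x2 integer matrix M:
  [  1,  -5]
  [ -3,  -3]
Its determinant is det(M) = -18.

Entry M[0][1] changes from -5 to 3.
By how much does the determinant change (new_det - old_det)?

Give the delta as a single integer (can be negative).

Cofactor C_01 = 3
Entry delta = 3 - -5 = 8
Det delta = entry_delta * cofactor = 8 * 3 = 24

Answer: 24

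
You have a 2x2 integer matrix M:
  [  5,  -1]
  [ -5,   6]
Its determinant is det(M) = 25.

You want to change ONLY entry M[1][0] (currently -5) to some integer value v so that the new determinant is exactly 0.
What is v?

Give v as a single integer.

det is linear in entry M[1][0]: det = old_det + (v - -5) * C_10
Cofactor C_10 = 1
Want det = 0: 25 + (v - -5) * 1 = 0
  (v - -5) = -25 / 1 = -25
  v = -5 + (-25) = -30

Answer: -30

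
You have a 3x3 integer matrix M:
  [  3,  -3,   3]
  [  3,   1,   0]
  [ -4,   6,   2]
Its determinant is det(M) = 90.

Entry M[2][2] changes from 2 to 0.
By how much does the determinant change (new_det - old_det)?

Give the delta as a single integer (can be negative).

Cofactor C_22 = 12
Entry delta = 0 - 2 = -2
Det delta = entry_delta * cofactor = -2 * 12 = -24

Answer: -24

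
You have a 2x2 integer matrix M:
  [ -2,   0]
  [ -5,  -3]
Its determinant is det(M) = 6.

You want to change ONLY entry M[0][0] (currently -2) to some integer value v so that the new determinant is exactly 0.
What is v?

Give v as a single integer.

det is linear in entry M[0][0]: det = old_det + (v - -2) * C_00
Cofactor C_00 = -3
Want det = 0: 6 + (v - -2) * -3 = 0
  (v - -2) = -6 / -3 = 2
  v = -2 + (2) = 0

Answer: 0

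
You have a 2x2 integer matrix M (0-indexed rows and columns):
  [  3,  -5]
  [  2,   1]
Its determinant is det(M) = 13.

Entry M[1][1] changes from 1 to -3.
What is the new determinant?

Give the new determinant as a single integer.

Answer: 1

Derivation:
det is linear in row 1: changing M[1][1] by delta changes det by delta * cofactor(1,1).
Cofactor C_11 = (-1)^(1+1) * minor(1,1) = 3
Entry delta = -3 - 1 = -4
Det delta = -4 * 3 = -12
New det = 13 + -12 = 1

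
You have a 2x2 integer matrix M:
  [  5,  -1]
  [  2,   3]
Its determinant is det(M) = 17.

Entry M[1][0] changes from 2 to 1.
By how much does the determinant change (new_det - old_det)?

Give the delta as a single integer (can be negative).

Cofactor C_10 = 1
Entry delta = 1 - 2 = -1
Det delta = entry_delta * cofactor = -1 * 1 = -1

Answer: -1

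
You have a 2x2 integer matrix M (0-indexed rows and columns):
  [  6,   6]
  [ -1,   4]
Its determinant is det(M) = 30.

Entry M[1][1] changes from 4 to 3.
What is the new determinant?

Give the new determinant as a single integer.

det is linear in row 1: changing M[1][1] by delta changes det by delta * cofactor(1,1).
Cofactor C_11 = (-1)^(1+1) * minor(1,1) = 6
Entry delta = 3 - 4 = -1
Det delta = -1 * 6 = -6
New det = 30 + -6 = 24

Answer: 24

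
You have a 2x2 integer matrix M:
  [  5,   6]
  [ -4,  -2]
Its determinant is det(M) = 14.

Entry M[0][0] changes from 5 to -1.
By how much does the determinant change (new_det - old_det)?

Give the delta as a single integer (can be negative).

Cofactor C_00 = -2
Entry delta = -1 - 5 = -6
Det delta = entry_delta * cofactor = -6 * -2 = 12

Answer: 12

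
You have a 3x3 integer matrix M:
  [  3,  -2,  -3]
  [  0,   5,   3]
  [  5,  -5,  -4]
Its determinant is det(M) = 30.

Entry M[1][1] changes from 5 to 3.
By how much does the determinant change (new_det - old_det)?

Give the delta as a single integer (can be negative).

Cofactor C_11 = 3
Entry delta = 3 - 5 = -2
Det delta = entry_delta * cofactor = -2 * 3 = -6

Answer: -6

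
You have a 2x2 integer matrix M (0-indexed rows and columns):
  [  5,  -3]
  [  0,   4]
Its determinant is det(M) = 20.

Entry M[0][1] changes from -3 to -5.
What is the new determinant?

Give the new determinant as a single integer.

Answer: 20

Derivation:
det is linear in row 0: changing M[0][1] by delta changes det by delta * cofactor(0,1).
Cofactor C_01 = (-1)^(0+1) * minor(0,1) = 0
Entry delta = -5 - -3 = -2
Det delta = -2 * 0 = 0
New det = 20 + 0 = 20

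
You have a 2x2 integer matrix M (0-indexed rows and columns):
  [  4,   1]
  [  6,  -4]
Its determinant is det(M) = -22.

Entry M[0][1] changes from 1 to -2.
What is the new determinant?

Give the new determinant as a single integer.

Answer: -4

Derivation:
det is linear in row 0: changing M[0][1] by delta changes det by delta * cofactor(0,1).
Cofactor C_01 = (-1)^(0+1) * minor(0,1) = -6
Entry delta = -2 - 1 = -3
Det delta = -3 * -6 = 18
New det = -22 + 18 = -4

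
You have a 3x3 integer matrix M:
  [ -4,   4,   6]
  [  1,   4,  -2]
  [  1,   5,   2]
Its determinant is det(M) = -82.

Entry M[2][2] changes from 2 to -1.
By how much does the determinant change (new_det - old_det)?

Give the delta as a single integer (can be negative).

Cofactor C_22 = -20
Entry delta = -1 - 2 = -3
Det delta = entry_delta * cofactor = -3 * -20 = 60

Answer: 60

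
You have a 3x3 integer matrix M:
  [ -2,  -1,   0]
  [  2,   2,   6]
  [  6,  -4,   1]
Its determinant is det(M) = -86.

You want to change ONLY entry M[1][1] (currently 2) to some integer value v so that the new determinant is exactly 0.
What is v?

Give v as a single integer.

det is linear in entry M[1][1]: det = old_det + (v - 2) * C_11
Cofactor C_11 = -2
Want det = 0: -86 + (v - 2) * -2 = 0
  (v - 2) = 86 / -2 = -43
  v = 2 + (-43) = -41

Answer: -41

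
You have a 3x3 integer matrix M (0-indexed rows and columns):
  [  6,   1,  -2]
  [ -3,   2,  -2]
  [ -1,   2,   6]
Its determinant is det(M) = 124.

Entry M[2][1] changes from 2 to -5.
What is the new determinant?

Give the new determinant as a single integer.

det is linear in row 2: changing M[2][1] by delta changes det by delta * cofactor(2,1).
Cofactor C_21 = (-1)^(2+1) * minor(2,1) = 18
Entry delta = -5 - 2 = -7
Det delta = -7 * 18 = -126
New det = 124 + -126 = -2

Answer: -2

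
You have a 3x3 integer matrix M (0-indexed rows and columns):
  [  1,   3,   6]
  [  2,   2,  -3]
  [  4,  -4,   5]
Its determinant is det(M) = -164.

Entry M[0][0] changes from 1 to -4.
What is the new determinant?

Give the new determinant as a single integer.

det is linear in row 0: changing M[0][0] by delta changes det by delta * cofactor(0,0).
Cofactor C_00 = (-1)^(0+0) * minor(0,0) = -2
Entry delta = -4 - 1 = -5
Det delta = -5 * -2 = 10
New det = -164 + 10 = -154

Answer: -154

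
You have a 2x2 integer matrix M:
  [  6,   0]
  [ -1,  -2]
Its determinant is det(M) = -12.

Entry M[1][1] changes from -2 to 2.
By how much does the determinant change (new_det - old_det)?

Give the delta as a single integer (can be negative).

Answer: 24

Derivation:
Cofactor C_11 = 6
Entry delta = 2 - -2 = 4
Det delta = entry_delta * cofactor = 4 * 6 = 24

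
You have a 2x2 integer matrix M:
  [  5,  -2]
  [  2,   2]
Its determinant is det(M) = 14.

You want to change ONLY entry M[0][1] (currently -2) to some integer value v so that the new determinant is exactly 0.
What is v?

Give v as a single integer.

det is linear in entry M[0][1]: det = old_det + (v - -2) * C_01
Cofactor C_01 = -2
Want det = 0: 14 + (v - -2) * -2 = 0
  (v - -2) = -14 / -2 = 7
  v = -2 + (7) = 5

Answer: 5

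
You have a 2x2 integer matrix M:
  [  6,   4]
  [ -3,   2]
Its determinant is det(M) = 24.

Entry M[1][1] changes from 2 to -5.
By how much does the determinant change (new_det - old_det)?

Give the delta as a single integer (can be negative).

Answer: -42

Derivation:
Cofactor C_11 = 6
Entry delta = -5 - 2 = -7
Det delta = entry_delta * cofactor = -7 * 6 = -42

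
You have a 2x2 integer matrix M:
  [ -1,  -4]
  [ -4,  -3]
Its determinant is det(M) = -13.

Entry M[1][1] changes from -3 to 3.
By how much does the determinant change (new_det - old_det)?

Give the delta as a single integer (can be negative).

Answer: -6

Derivation:
Cofactor C_11 = -1
Entry delta = 3 - -3 = 6
Det delta = entry_delta * cofactor = 6 * -1 = -6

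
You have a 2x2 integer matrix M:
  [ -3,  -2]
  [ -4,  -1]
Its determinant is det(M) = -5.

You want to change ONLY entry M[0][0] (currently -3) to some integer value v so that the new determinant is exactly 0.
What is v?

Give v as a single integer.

det is linear in entry M[0][0]: det = old_det + (v - -3) * C_00
Cofactor C_00 = -1
Want det = 0: -5 + (v - -3) * -1 = 0
  (v - -3) = 5 / -1 = -5
  v = -3 + (-5) = -8

Answer: -8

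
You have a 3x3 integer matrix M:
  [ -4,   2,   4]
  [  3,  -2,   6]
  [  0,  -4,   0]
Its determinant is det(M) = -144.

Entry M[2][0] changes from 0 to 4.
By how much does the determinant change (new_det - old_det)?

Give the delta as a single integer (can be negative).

Answer: 80

Derivation:
Cofactor C_20 = 20
Entry delta = 4 - 0 = 4
Det delta = entry_delta * cofactor = 4 * 20 = 80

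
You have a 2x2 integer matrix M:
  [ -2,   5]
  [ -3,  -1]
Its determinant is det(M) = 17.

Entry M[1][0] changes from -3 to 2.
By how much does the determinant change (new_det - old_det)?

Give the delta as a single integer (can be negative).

Answer: -25

Derivation:
Cofactor C_10 = -5
Entry delta = 2 - -3 = 5
Det delta = entry_delta * cofactor = 5 * -5 = -25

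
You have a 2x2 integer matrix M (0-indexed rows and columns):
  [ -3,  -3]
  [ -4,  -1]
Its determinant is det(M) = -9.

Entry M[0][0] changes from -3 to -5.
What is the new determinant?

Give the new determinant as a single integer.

det is linear in row 0: changing M[0][0] by delta changes det by delta * cofactor(0,0).
Cofactor C_00 = (-1)^(0+0) * minor(0,0) = -1
Entry delta = -5 - -3 = -2
Det delta = -2 * -1 = 2
New det = -9 + 2 = -7

Answer: -7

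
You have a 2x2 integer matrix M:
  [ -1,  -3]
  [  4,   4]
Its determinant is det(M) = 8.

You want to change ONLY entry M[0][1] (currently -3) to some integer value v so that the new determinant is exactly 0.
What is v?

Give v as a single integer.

det is linear in entry M[0][1]: det = old_det + (v - -3) * C_01
Cofactor C_01 = -4
Want det = 0: 8 + (v - -3) * -4 = 0
  (v - -3) = -8 / -4 = 2
  v = -3 + (2) = -1

Answer: -1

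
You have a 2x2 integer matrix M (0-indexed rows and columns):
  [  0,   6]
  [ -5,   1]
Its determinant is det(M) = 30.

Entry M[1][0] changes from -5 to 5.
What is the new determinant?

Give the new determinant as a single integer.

det is linear in row 1: changing M[1][0] by delta changes det by delta * cofactor(1,0).
Cofactor C_10 = (-1)^(1+0) * minor(1,0) = -6
Entry delta = 5 - -5 = 10
Det delta = 10 * -6 = -60
New det = 30 + -60 = -30

Answer: -30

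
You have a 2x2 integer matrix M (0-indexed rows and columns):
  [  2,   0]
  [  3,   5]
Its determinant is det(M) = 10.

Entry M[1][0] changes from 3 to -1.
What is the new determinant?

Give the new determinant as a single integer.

det is linear in row 1: changing M[1][0] by delta changes det by delta * cofactor(1,0).
Cofactor C_10 = (-1)^(1+0) * minor(1,0) = 0
Entry delta = -1 - 3 = -4
Det delta = -4 * 0 = 0
New det = 10 + 0 = 10

Answer: 10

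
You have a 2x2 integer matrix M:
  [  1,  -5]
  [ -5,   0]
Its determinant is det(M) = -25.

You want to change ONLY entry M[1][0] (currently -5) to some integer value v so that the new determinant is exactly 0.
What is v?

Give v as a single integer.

det is linear in entry M[1][0]: det = old_det + (v - -5) * C_10
Cofactor C_10 = 5
Want det = 0: -25 + (v - -5) * 5 = 0
  (v - -5) = 25 / 5 = 5
  v = -5 + (5) = 0

Answer: 0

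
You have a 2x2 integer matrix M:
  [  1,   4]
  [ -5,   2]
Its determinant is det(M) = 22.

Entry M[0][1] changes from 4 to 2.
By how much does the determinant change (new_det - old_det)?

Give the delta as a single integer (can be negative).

Cofactor C_01 = 5
Entry delta = 2 - 4 = -2
Det delta = entry_delta * cofactor = -2 * 5 = -10

Answer: -10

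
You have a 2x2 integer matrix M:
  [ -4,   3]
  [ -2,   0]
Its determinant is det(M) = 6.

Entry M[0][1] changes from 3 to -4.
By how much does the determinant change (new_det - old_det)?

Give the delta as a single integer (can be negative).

Answer: -14

Derivation:
Cofactor C_01 = 2
Entry delta = -4 - 3 = -7
Det delta = entry_delta * cofactor = -7 * 2 = -14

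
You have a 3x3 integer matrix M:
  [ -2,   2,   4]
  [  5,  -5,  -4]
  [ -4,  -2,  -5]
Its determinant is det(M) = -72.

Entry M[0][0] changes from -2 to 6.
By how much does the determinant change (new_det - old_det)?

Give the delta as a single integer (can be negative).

Cofactor C_00 = 17
Entry delta = 6 - -2 = 8
Det delta = entry_delta * cofactor = 8 * 17 = 136

Answer: 136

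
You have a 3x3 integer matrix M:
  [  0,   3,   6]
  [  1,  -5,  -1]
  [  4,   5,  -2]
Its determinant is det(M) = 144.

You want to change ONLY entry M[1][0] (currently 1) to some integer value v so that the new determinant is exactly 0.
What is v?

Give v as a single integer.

det is linear in entry M[1][0]: det = old_det + (v - 1) * C_10
Cofactor C_10 = 36
Want det = 0: 144 + (v - 1) * 36 = 0
  (v - 1) = -144 / 36 = -4
  v = 1 + (-4) = -3

Answer: -3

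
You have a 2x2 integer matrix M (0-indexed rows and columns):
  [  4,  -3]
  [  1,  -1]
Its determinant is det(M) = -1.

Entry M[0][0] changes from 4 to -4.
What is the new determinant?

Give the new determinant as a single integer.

det is linear in row 0: changing M[0][0] by delta changes det by delta * cofactor(0,0).
Cofactor C_00 = (-1)^(0+0) * minor(0,0) = -1
Entry delta = -4 - 4 = -8
Det delta = -8 * -1 = 8
New det = -1 + 8 = 7

Answer: 7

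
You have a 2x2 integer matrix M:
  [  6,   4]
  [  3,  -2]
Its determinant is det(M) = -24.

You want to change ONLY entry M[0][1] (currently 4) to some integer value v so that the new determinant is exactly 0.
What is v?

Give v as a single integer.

det is linear in entry M[0][1]: det = old_det + (v - 4) * C_01
Cofactor C_01 = -3
Want det = 0: -24 + (v - 4) * -3 = 0
  (v - 4) = 24 / -3 = -8
  v = 4 + (-8) = -4

Answer: -4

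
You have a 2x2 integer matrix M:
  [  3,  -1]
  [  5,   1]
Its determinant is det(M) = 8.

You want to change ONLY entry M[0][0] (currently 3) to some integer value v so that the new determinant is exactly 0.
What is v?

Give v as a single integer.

det is linear in entry M[0][0]: det = old_det + (v - 3) * C_00
Cofactor C_00 = 1
Want det = 0: 8 + (v - 3) * 1 = 0
  (v - 3) = -8 / 1 = -8
  v = 3 + (-8) = -5

Answer: -5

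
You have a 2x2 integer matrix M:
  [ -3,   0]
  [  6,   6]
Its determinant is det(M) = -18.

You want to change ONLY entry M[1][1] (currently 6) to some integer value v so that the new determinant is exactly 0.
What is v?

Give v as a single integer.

det is linear in entry M[1][1]: det = old_det + (v - 6) * C_11
Cofactor C_11 = -3
Want det = 0: -18 + (v - 6) * -3 = 0
  (v - 6) = 18 / -3 = -6
  v = 6 + (-6) = 0

Answer: 0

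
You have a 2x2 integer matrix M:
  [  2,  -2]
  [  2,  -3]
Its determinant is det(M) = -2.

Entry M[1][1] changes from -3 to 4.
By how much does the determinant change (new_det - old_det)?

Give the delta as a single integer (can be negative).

Answer: 14

Derivation:
Cofactor C_11 = 2
Entry delta = 4 - -3 = 7
Det delta = entry_delta * cofactor = 7 * 2 = 14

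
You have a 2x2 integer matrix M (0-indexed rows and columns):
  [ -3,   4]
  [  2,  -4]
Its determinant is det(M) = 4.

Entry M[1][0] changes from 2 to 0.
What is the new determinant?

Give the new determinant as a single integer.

det is linear in row 1: changing M[1][0] by delta changes det by delta * cofactor(1,0).
Cofactor C_10 = (-1)^(1+0) * minor(1,0) = -4
Entry delta = 0 - 2 = -2
Det delta = -2 * -4 = 8
New det = 4 + 8 = 12

Answer: 12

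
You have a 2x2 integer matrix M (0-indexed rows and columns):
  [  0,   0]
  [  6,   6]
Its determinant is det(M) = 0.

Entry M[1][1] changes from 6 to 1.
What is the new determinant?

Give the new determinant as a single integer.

det is linear in row 1: changing M[1][1] by delta changes det by delta * cofactor(1,1).
Cofactor C_11 = (-1)^(1+1) * minor(1,1) = 0
Entry delta = 1 - 6 = -5
Det delta = -5 * 0 = 0
New det = 0 + 0 = 0

Answer: 0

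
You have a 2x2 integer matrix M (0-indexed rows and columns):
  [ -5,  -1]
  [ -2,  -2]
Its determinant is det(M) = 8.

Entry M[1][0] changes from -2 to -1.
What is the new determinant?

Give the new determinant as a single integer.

Answer: 9

Derivation:
det is linear in row 1: changing M[1][0] by delta changes det by delta * cofactor(1,0).
Cofactor C_10 = (-1)^(1+0) * minor(1,0) = 1
Entry delta = -1 - -2 = 1
Det delta = 1 * 1 = 1
New det = 8 + 1 = 9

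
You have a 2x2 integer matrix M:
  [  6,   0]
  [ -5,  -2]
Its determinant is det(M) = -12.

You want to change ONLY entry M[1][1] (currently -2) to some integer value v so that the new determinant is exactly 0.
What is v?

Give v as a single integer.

det is linear in entry M[1][1]: det = old_det + (v - -2) * C_11
Cofactor C_11 = 6
Want det = 0: -12 + (v - -2) * 6 = 0
  (v - -2) = 12 / 6 = 2
  v = -2 + (2) = 0

Answer: 0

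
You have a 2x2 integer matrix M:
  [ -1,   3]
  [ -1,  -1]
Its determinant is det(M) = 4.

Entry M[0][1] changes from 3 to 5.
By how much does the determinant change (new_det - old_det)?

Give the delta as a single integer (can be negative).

Answer: 2

Derivation:
Cofactor C_01 = 1
Entry delta = 5 - 3 = 2
Det delta = entry_delta * cofactor = 2 * 1 = 2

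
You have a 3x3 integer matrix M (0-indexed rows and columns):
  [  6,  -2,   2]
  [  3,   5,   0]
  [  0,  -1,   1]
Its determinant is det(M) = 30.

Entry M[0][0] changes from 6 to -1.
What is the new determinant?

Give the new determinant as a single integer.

det is linear in row 0: changing M[0][0] by delta changes det by delta * cofactor(0,0).
Cofactor C_00 = (-1)^(0+0) * minor(0,0) = 5
Entry delta = -1 - 6 = -7
Det delta = -7 * 5 = -35
New det = 30 + -35 = -5

Answer: -5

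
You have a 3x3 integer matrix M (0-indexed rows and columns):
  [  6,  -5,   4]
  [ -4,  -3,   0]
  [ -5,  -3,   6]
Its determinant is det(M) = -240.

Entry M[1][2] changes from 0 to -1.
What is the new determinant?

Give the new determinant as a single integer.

Answer: -283

Derivation:
det is linear in row 1: changing M[1][2] by delta changes det by delta * cofactor(1,2).
Cofactor C_12 = (-1)^(1+2) * minor(1,2) = 43
Entry delta = -1 - 0 = -1
Det delta = -1 * 43 = -43
New det = -240 + -43 = -283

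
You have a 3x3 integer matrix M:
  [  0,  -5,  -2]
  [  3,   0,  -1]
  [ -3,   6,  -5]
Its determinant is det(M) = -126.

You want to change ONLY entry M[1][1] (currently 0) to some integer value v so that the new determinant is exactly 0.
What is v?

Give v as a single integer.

det is linear in entry M[1][1]: det = old_det + (v - 0) * C_11
Cofactor C_11 = -6
Want det = 0: -126 + (v - 0) * -6 = 0
  (v - 0) = 126 / -6 = -21
  v = 0 + (-21) = -21

Answer: -21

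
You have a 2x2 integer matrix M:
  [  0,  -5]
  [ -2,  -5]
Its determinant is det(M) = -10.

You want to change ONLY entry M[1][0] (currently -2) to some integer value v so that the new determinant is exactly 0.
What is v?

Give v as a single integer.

det is linear in entry M[1][0]: det = old_det + (v - -2) * C_10
Cofactor C_10 = 5
Want det = 0: -10 + (v - -2) * 5 = 0
  (v - -2) = 10 / 5 = 2
  v = -2 + (2) = 0

Answer: 0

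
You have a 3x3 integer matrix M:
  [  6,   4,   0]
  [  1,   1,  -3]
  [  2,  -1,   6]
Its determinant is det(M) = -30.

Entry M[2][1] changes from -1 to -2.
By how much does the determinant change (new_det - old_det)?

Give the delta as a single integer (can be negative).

Answer: -18

Derivation:
Cofactor C_21 = 18
Entry delta = -2 - -1 = -1
Det delta = entry_delta * cofactor = -1 * 18 = -18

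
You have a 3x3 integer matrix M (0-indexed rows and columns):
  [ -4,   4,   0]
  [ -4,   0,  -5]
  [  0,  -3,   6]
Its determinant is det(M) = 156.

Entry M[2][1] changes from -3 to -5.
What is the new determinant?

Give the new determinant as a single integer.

Answer: 196

Derivation:
det is linear in row 2: changing M[2][1] by delta changes det by delta * cofactor(2,1).
Cofactor C_21 = (-1)^(2+1) * minor(2,1) = -20
Entry delta = -5 - -3 = -2
Det delta = -2 * -20 = 40
New det = 156 + 40 = 196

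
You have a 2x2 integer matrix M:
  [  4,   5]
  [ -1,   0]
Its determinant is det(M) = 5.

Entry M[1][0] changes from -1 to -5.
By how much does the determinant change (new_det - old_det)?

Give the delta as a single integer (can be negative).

Cofactor C_10 = -5
Entry delta = -5 - -1 = -4
Det delta = entry_delta * cofactor = -4 * -5 = 20

Answer: 20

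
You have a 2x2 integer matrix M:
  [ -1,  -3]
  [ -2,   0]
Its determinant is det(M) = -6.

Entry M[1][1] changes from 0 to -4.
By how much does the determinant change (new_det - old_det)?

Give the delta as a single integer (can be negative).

Cofactor C_11 = -1
Entry delta = -4 - 0 = -4
Det delta = entry_delta * cofactor = -4 * -1 = 4

Answer: 4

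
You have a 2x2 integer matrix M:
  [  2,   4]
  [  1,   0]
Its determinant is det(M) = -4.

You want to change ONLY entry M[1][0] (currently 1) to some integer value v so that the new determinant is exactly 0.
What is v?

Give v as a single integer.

det is linear in entry M[1][0]: det = old_det + (v - 1) * C_10
Cofactor C_10 = -4
Want det = 0: -4 + (v - 1) * -4 = 0
  (v - 1) = 4 / -4 = -1
  v = 1 + (-1) = 0

Answer: 0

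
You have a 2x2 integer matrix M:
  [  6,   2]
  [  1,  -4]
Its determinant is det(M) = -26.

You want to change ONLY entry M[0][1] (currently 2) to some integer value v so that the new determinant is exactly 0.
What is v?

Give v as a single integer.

Answer: -24

Derivation:
det is linear in entry M[0][1]: det = old_det + (v - 2) * C_01
Cofactor C_01 = -1
Want det = 0: -26 + (v - 2) * -1 = 0
  (v - 2) = 26 / -1 = -26
  v = 2 + (-26) = -24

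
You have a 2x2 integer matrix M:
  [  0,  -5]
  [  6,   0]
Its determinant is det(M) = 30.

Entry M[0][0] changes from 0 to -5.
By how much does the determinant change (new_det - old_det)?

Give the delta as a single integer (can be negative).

Answer: 0

Derivation:
Cofactor C_00 = 0
Entry delta = -5 - 0 = -5
Det delta = entry_delta * cofactor = -5 * 0 = 0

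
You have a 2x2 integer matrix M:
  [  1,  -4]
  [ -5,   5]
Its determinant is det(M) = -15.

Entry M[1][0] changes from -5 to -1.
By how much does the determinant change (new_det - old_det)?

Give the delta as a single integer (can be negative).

Cofactor C_10 = 4
Entry delta = -1 - -5 = 4
Det delta = entry_delta * cofactor = 4 * 4 = 16

Answer: 16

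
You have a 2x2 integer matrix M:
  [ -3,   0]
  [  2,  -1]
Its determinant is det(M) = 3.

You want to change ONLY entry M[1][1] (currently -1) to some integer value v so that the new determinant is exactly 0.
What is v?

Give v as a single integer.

det is linear in entry M[1][1]: det = old_det + (v - -1) * C_11
Cofactor C_11 = -3
Want det = 0: 3 + (v - -1) * -3 = 0
  (v - -1) = -3 / -3 = 1
  v = -1 + (1) = 0

Answer: 0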